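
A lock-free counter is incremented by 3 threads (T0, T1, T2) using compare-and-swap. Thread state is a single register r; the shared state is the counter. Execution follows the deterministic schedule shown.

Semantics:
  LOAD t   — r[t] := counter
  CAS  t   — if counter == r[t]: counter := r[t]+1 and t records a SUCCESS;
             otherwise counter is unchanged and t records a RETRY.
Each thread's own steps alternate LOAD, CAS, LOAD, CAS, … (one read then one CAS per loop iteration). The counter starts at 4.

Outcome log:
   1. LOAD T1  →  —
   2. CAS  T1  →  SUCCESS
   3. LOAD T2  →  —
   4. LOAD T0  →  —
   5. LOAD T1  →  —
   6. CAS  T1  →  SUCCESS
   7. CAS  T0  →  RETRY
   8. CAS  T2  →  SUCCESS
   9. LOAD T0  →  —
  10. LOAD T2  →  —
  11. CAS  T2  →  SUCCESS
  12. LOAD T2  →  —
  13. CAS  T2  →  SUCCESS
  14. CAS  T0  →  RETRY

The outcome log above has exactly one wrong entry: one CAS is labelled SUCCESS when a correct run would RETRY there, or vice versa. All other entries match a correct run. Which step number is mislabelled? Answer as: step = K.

step = 8

Reference trace:
[1] T1.load  rd  (counter 4, T1.r 4)
[2] T1.cas  hit  (counter 5, T1.r 4)
[3] T2.load  rd  (counter 5, T2.r 5)
[4] T0.load  rd  (counter 5, T0.r 5)
[5] T1.load  rd  (counter 5, T1.r 5)
[6] T1.cas  hit  (counter 6, T1.r 5)
[7] T0.cas  miss  (counter 6, T0.r 5)
[8] T2.cas  miss  (counter 6, T2.r 5)
[9] T0.load  rd  (counter 6, T0.r 6)
[10] T2.load  rd  (counter 6, T2.r 6)
[11] T2.cas  hit  (counter 7, T2.r 6)
[12] T2.load  rd  (counter 7, T2.r 7)
[13] T2.cas  hit  (counter 8, T2.r 7)
[14] T0.cas  miss  (counter 8, T0.r 6)
Log disagrees first at step 8.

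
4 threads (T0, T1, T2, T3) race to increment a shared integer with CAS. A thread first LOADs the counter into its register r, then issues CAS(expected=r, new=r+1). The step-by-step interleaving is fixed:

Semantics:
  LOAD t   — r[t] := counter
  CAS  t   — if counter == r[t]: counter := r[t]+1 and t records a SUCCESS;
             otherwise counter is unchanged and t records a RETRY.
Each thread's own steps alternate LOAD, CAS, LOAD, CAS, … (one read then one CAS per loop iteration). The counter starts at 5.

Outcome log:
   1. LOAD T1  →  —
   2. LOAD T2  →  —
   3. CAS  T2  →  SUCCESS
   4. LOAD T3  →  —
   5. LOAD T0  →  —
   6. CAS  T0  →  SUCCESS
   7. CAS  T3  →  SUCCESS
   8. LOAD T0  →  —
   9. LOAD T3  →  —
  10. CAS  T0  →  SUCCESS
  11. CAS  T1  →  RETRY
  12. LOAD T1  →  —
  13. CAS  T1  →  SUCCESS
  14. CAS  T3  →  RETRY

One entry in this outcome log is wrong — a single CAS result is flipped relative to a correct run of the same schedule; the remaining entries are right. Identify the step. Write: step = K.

step = 7

Reference trace:
[1] T1.load  rd  (counter 5, T1.r 5)
[2] T2.load  rd  (counter 5, T2.r 5)
[3] T2.cas  hit  (counter 6, T2.r 5)
[4] T3.load  rd  (counter 6, T3.r 6)
[5] T0.load  rd  (counter 6, T0.r 6)
[6] T0.cas  hit  (counter 7, T0.r 6)
[7] T3.cas  miss  (counter 7, T3.r 6)
[8] T0.load  rd  (counter 7, T0.r 7)
[9] T3.load  rd  (counter 7, T3.r 7)
[10] T0.cas  hit  (counter 8, T0.r 7)
[11] T1.cas  miss  (counter 8, T1.r 5)
[12] T1.load  rd  (counter 8, T1.r 8)
[13] T1.cas  hit  (counter 9, T1.r 8)
[14] T3.cas  miss  (counter 9, T3.r 7)
Flip is step 7.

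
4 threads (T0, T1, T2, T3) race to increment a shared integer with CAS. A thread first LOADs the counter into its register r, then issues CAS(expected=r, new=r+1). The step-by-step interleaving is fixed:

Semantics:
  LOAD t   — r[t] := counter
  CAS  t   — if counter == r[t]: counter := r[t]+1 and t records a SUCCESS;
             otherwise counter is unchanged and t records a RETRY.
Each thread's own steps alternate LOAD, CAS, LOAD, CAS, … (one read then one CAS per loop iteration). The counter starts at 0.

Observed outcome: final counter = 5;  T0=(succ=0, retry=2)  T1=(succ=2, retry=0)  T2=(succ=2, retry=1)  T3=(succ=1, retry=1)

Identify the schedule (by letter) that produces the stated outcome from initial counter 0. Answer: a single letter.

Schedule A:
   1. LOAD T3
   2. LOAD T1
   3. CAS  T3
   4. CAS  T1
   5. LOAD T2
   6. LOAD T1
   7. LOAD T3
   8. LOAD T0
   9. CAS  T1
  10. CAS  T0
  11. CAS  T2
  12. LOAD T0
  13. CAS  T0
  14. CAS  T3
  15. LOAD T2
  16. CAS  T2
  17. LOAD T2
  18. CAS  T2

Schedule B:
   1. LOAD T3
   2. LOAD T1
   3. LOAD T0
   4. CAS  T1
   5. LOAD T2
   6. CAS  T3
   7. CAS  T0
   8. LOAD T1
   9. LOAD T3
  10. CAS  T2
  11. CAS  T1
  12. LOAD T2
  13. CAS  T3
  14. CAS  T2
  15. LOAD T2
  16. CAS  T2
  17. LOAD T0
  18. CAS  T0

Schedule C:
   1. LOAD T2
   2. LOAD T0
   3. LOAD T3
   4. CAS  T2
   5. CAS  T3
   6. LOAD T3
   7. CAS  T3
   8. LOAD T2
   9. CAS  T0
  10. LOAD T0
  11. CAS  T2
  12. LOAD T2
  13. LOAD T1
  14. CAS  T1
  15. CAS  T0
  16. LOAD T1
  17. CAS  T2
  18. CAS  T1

Simulating candidate C:
[1] T2.load  rd  (counter 0, T2.r 0)
[2] T0.load  rd  (counter 0, T0.r 0)
[3] T3.load  rd  (counter 0, T3.r 0)
[4] T2.cas  hit  (counter 1, T2.r 0)
[5] T3.cas  miss  (counter 1, T3.r 0)
[6] T3.load  rd  (counter 1, T3.r 1)
[7] T3.cas  hit  (counter 2, T3.r 1)
[8] T2.load  rd  (counter 2, T2.r 2)
[9] T0.cas  miss  (counter 2, T0.r 0)
[10] T0.load  rd  (counter 2, T0.r 2)
[11] T2.cas  hit  (counter 3, T2.r 2)
[12] T2.load  rd  (counter 3, T2.r 3)
[13] T1.load  rd  (counter 3, T1.r 3)
[14] T1.cas  hit  (counter 4, T1.r 3)
[15] T0.cas  miss  (counter 4, T0.r 2)
[16] T1.load  rd  (counter 4, T1.r 4)
[17] T2.cas  miss  (counter 4, T2.r 3)
[18] T1.cas  hit  (counter 5, T1.r 4)

C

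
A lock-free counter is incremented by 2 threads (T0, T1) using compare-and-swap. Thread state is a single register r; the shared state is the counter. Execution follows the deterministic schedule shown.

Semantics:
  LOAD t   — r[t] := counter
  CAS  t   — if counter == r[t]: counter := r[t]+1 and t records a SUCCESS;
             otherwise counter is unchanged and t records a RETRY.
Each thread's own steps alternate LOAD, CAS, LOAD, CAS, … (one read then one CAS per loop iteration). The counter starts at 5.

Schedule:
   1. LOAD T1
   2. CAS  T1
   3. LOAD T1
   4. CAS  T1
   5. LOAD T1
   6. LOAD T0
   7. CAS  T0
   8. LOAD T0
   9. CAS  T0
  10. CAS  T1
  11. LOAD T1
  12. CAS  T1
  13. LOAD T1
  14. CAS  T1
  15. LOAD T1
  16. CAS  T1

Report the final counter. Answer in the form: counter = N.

counter = 12

   1) LOAD T1:  M=5  r_T1=5
   2) CAS  T1:  M=6  r_T1=5 ✓
   3) LOAD T1:  M=6  r_T1=6
   4) CAS  T1:  M=7  r_T1=6 ✓
   5) LOAD T1:  M=7  r_T1=7
   6) LOAD T0:  M=7  r_T0=7
   7) CAS  T0:  M=8  r_T0=7 ✓
   8) LOAD T0:  M=8  r_T0=8
   9) CAS  T0:  M=9  r_T0=8 ✓
  10) CAS  T1:  M=9  r_T1=7 ✗
  11) LOAD T1:  M=9  r_T1=9
  12) CAS  T1:  M=10  r_T1=9 ✓
  13) LOAD T1:  M=10  r_T1=10
  14) CAS  T1:  M=11  r_T1=10 ✓
  15) LOAD T1:  M=11  r_T1=11
  16) CAS  T1:  M=12  r_T1=11 ✓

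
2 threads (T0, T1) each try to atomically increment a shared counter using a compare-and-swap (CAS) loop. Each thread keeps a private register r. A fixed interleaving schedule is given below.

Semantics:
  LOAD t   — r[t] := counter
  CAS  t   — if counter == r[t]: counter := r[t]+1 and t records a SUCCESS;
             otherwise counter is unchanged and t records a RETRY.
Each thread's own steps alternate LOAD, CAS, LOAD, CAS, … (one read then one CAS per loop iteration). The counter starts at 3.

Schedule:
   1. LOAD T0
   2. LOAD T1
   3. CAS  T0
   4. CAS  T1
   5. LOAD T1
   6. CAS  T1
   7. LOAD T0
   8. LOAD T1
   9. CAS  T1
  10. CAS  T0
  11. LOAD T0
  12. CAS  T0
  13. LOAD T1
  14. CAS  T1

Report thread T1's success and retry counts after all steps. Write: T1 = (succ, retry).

[1] T0.load  rd  (counter 3, T0.r 3)
[2] T1.load  rd  (counter 3, T1.r 3)
[3] T0.cas  hit  (counter 4, T0.r 3)
[4] T1.cas  miss  (counter 4, T1.r 3)
[5] T1.load  rd  (counter 4, T1.r 4)
[6] T1.cas  hit  (counter 5, T1.r 4)
[7] T0.load  rd  (counter 5, T0.r 5)
[8] T1.load  rd  (counter 5, T1.r 5)
[9] T1.cas  hit  (counter 6, T1.r 5)
[10] T0.cas  miss  (counter 6, T0.r 5)
[11] T0.load  rd  (counter 6, T0.r 6)
[12] T0.cas  hit  (counter 7, T0.r 6)
[13] T1.load  rd  (counter 7, T1.r 7)
[14] T1.cas  hit  (counter 8, T1.r 7)

T1 = (3, 1)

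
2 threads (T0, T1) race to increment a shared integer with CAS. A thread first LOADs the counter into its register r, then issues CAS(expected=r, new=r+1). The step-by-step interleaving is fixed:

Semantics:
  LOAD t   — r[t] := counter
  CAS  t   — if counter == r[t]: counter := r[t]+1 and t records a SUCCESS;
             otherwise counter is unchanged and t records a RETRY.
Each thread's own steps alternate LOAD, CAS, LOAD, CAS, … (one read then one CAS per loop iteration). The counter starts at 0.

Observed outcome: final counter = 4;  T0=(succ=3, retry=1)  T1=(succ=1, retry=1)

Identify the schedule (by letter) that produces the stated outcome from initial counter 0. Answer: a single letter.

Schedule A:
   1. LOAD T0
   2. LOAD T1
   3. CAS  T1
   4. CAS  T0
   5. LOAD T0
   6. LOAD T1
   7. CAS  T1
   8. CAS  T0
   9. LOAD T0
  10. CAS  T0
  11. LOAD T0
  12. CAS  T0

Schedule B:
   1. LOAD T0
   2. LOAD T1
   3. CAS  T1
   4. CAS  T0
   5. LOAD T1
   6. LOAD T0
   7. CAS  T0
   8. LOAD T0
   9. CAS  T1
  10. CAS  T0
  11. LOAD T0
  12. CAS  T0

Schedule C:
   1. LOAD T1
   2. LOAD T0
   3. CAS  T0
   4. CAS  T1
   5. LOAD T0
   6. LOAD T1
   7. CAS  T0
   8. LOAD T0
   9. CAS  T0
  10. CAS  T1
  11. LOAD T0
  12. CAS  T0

Tracing schedule B:
   1) LOAD T0:  M=0  r_T0=0
   2) LOAD T1:  M=0  r_T1=0
   3) CAS  T1:  M=1  r_T1=0 ✓
   4) CAS  T0:  M=1  r_T0=0 ✗
   5) LOAD T1:  M=1  r_T1=1
   6) LOAD T0:  M=1  r_T0=1
   7) CAS  T0:  M=2  r_T0=1 ✓
   8) LOAD T0:  M=2  r_T0=2
   9) CAS  T1:  M=2  r_T1=1 ✗
  10) CAS  T0:  M=3  r_T0=2 ✓
  11) LOAD T0:  M=3  r_T0=3
  12) CAS  T0:  M=4  r_T0=3 ✓

B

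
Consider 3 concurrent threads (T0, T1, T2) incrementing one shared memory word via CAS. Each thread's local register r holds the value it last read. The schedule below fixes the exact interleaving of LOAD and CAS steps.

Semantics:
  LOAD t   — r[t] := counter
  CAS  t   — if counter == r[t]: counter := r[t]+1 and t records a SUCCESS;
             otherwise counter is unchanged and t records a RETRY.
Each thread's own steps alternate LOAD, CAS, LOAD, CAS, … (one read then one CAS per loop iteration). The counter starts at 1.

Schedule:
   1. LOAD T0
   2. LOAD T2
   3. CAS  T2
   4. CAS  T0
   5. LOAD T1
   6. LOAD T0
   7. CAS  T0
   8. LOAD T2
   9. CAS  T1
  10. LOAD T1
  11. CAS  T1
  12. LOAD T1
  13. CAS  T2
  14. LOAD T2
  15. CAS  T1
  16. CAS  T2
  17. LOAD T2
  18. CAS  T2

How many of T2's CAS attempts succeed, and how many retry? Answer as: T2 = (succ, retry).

[1] T0.load  rd  (counter 1, T0.r 1)
[2] T2.load  rd  (counter 1, T2.r 1)
[3] T2.cas  hit  (counter 2, T2.r 1)
[4] T0.cas  miss  (counter 2, T0.r 1)
[5] T1.load  rd  (counter 2, T1.r 2)
[6] T0.load  rd  (counter 2, T0.r 2)
[7] T0.cas  hit  (counter 3, T0.r 2)
[8] T2.load  rd  (counter 3, T2.r 3)
[9] T1.cas  miss  (counter 3, T1.r 2)
[10] T1.load  rd  (counter 3, T1.r 3)
[11] T1.cas  hit  (counter 4, T1.r 3)
[12] T1.load  rd  (counter 4, T1.r 4)
[13] T2.cas  miss  (counter 4, T2.r 3)
[14] T2.load  rd  (counter 4, T2.r 4)
[15] T1.cas  hit  (counter 5, T1.r 4)
[16] T2.cas  miss  (counter 5, T2.r 4)
[17] T2.load  rd  (counter 5, T2.r 5)
[18] T2.cas  hit  (counter 6, T2.r 5)

T2 = (2, 2)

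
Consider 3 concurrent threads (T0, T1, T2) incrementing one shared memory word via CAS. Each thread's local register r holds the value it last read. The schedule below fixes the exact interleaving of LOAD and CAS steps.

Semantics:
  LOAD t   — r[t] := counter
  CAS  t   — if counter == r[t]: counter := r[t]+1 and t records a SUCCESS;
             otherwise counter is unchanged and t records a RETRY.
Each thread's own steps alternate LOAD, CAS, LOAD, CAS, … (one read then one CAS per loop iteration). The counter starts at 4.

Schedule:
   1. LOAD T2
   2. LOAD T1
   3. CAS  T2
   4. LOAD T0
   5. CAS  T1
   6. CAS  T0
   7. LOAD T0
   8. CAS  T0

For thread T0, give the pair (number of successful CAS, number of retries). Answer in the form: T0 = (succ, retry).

[1] T2.load  rd  (counter 4, T2.r 4)
[2] T1.load  rd  (counter 4, T1.r 4)
[3] T2.cas  hit  (counter 5, T2.r 4)
[4] T0.load  rd  (counter 5, T0.r 5)
[5] T1.cas  miss  (counter 5, T1.r 4)
[6] T0.cas  hit  (counter 6, T0.r 5)
[7] T0.load  rd  (counter 6, T0.r 6)
[8] T0.cas  hit  (counter 7, T0.r 6)

T0 = (2, 0)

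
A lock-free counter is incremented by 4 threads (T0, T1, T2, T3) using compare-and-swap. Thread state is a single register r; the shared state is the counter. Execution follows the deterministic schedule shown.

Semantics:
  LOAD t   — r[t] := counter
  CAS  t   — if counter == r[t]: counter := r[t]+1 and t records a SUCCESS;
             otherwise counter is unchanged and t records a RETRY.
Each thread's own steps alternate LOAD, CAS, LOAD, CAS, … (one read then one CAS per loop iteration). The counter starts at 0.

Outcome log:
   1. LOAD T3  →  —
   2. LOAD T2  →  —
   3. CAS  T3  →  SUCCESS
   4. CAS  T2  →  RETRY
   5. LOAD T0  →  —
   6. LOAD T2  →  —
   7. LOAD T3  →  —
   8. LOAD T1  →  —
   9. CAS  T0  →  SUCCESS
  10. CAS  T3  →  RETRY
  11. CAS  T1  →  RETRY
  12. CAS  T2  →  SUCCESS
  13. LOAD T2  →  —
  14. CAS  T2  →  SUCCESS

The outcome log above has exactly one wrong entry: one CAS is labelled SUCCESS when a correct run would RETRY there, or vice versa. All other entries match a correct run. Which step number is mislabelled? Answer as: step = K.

Reference trace:
T3 LOAD — after: cnt=0, r=0 — load
T2 LOAD — after: cnt=0, r=0 — load
T3 CAS — after: cnt=1, r=0 — ok
T2 CAS — after: cnt=1, r=0 — retry
T0 LOAD — after: cnt=1, r=1 — load
T2 LOAD — after: cnt=1, r=1 — load
T3 LOAD — after: cnt=1, r=1 — load
T1 LOAD — after: cnt=1, r=1 — load
T0 CAS — after: cnt=2, r=1 — ok
T3 CAS — after: cnt=2, r=1 — retry
T1 CAS — after: cnt=2, r=1 — retry
T2 CAS — after: cnt=2, r=1 — retry
T2 LOAD — after: cnt=2, r=2 — load
T2 CAS — after: cnt=3, r=2 — ok
Mismatch at 12.

step = 12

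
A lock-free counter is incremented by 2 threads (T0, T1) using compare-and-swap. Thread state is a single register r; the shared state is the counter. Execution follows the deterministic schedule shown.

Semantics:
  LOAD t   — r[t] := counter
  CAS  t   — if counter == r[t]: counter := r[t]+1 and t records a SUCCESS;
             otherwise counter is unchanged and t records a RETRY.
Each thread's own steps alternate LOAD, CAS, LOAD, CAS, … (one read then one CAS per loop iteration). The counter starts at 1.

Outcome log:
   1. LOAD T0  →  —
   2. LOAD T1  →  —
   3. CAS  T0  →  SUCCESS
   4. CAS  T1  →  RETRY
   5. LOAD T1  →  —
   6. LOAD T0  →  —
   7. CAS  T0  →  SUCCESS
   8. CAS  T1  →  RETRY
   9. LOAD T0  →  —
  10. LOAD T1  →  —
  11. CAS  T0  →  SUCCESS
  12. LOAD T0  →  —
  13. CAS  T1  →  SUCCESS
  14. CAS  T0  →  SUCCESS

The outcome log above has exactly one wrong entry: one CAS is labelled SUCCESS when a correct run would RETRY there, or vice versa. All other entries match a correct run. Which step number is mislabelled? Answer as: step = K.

Re-executing:
1. LOAD T0 → mem=1 r[T0]=1 [LOAD]
2. LOAD T1 → mem=1 r[T1]=1 [LOAD]
3. CAS T0 → mem=2 r[T0]=1 [OK]
4. CAS T1 → mem=2 r[T1]=1 [RETRY]
5. LOAD T1 → mem=2 r[T1]=2 [LOAD]
6. LOAD T0 → mem=2 r[T0]=2 [LOAD]
7. CAS T0 → mem=3 r[T0]=2 [OK]
8. CAS T1 → mem=3 r[T1]=2 [RETRY]
9. LOAD T0 → mem=3 r[T0]=3 [LOAD]
10. LOAD T1 → mem=3 r[T1]=3 [LOAD]
11. CAS T0 → mem=4 r[T0]=3 [OK]
12. LOAD T0 → mem=4 r[T0]=4 [LOAD]
13. CAS T1 → mem=4 r[T1]=3 [RETRY]
14. CAS T0 → mem=5 r[T0]=4 [OK]
Mismatch at 13.

step = 13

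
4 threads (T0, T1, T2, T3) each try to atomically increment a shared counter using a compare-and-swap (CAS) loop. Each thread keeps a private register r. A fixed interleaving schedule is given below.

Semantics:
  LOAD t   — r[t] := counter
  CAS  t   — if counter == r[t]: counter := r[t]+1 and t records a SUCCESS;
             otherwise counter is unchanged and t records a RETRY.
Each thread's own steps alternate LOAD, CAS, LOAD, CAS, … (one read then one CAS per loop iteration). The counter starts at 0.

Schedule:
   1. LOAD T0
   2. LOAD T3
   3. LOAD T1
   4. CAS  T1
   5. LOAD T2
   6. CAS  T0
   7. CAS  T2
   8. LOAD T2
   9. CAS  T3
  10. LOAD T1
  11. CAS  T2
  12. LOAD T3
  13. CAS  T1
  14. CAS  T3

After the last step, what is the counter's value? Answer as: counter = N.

counter = 4

[1] T0.load  rd  (counter 0, T0.r 0)
[2] T3.load  rd  (counter 0, T3.r 0)
[3] T1.load  rd  (counter 0, T1.r 0)
[4] T1.cas  hit  (counter 1, T1.r 0)
[5] T2.load  rd  (counter 1, T2.r 1)
[6] T0.cas  miss  (counter 1, T0.r 0)
[7] T2.cas  hit  (counter 2, T2.r 1)
[8] T2.load  rd  (counter 2, T2.r 2)
[9] T3.cas  miss  (counter 2, T3.r 0)
[10] T1.load  rd  (counter 2, T1.r 2)
[11] T2.cas  hit  (counter 3, T2.r 2)
[12] T3.load  rd  (counter 3, T3.r 3)
[13] T1.cas  miss  (counter 3, T1.r 2)
[14] T3.cas  hit  (counter 4, T3.r 3)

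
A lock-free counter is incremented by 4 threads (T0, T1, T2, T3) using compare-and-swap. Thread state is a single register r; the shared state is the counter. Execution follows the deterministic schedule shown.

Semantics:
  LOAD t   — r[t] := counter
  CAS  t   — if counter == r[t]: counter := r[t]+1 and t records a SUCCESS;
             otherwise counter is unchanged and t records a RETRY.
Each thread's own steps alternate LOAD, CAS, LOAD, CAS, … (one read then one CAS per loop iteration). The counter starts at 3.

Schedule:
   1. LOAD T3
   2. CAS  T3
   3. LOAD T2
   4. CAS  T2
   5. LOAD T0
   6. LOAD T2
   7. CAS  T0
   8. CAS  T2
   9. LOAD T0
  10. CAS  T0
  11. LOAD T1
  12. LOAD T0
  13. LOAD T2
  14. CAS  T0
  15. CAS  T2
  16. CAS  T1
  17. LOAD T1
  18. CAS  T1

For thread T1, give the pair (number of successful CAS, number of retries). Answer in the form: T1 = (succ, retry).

T1 = (1, 1)

step 1: T3 LOAD ⇒ load; ctr=3 reg=3
step 2: T3 CAS ⇒ ok; ctr=4 reg=3
step 3: T2 LOAD ⇒ load; ctr=4 reg=4
step 4: T2 CAS ⇒ ok; ctr=5 reg=4
step 5: T0 LOAD ⇒ load; ctr=5 reg=5
step 6: T2 LOAD ⇒ load; ctr=5 reg=5
step 7: T0 CAS ⇒ ok; ctr=6 reg=5
step 8: T2 CAS ⇒ retry; ctr=6 reg=5
step 9: T0 LOAD ⇒ load; ctr=6 reg=6
step 10: T0 CAS ⇒ ok; ctr=7 reg=6
step 11: T1 LOAD ⇒ load; ctr=7 reg=7
step 12: T0 LOAD ⇒ load; ctr=7 reg=7
step 13: T2 LOAD ⇒ load; ctr=7 reg=7
step 14: T0 CAS ⇒ ok; ctr=8 reg=7
step 15: T2 CAS ⇒ retry; ctr=8 reg=7
step 16: T1 CAS ⇒ retry; ctr=8 reg=7
step 17: T1 LOAD ⇒ load; ctr=8 reg=8
step 18: T1 CAS ⇒ ok; ctr=9 reg=8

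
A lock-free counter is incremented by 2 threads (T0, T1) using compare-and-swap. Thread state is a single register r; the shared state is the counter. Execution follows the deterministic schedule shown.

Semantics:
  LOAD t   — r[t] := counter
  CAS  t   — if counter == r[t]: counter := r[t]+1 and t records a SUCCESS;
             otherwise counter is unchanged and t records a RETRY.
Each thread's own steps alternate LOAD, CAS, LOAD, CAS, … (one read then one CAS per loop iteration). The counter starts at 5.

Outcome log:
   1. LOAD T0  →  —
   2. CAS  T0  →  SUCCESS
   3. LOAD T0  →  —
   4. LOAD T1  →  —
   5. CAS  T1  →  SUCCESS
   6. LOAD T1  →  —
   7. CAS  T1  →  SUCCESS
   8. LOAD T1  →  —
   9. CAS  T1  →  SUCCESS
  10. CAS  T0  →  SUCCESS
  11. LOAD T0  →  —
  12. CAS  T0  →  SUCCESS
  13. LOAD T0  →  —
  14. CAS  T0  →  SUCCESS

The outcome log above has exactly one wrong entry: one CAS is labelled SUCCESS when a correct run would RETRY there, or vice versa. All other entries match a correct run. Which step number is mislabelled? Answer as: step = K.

Correct run:
1. LOAD T0 → mem=5 r[T0]=5 [LOAD]
2. CAS T0 → mem=6 r[T0]=5 [OK]
3. LOAD T0 → mem=6 r[T0]=6 [LOAD]
4. LOAD T1 → mem=6 r[T1]=6 [LOAD]
5. CAS T1 → mem=7 r[T1]=6 [OK]
6. LOAD T1 → mem=7 r[T1]=7 [LOAD]
7. CAS T1 → mem=8 r[T1]=7 [OK]
8. LOAD T1 → mem=8 r[T1]=8 [LOAD]
9. CAS T1 → mem=9 r[T1]=8 [OK]
10. CAS T0 → mem=9 r[T0]=6 [RETRY]
11. LOAD T0 → mem=9 r[T0]=9 [LOAD]
12. CAS T0 → mem=10 r[T0]=9 [OK]
13. LOAD T0 → mem=10 r[T0]=10 [LOAD]
14. CAS T0 → mem=11 r[T0]=10 [OK]
Mismatch at 10.

step = 10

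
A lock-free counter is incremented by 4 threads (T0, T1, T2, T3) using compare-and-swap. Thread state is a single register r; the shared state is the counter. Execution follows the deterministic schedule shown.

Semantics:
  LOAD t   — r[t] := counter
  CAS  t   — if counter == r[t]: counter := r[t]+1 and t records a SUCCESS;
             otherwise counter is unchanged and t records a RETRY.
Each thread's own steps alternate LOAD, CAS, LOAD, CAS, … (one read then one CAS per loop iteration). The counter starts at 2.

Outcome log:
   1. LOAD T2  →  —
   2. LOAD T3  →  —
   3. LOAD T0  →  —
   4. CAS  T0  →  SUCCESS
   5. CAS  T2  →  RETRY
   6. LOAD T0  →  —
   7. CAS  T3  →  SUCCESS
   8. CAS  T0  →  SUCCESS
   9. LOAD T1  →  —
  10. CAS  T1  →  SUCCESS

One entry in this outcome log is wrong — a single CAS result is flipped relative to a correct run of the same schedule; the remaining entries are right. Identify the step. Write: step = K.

step = 7

Re-executing:
[1] T2.load  rd  (counter 2, T2.r 2)
[2] T3.load  rd  (counter 2, T3.r 2)
[3] T0.load  rd  (counter 2, T0.r 2)
[4] T0.cas  hit  (counter 3, T0.r 2)
[5] T2.cas  miss  (counter 3, T2.r 2)
[6] T0.load  rd  (counter 3, T0.r 3)
[7] T3.cas  miss  (counter 3, T3.r 2)
[8] T0.cas  hit  (counter 4, T0.r 3)
[9] T1.load  rd  (counter 4, T1.r 4)
[10] T1.cas  hit  (counter 5, T1.r 4)
Flip is step 7.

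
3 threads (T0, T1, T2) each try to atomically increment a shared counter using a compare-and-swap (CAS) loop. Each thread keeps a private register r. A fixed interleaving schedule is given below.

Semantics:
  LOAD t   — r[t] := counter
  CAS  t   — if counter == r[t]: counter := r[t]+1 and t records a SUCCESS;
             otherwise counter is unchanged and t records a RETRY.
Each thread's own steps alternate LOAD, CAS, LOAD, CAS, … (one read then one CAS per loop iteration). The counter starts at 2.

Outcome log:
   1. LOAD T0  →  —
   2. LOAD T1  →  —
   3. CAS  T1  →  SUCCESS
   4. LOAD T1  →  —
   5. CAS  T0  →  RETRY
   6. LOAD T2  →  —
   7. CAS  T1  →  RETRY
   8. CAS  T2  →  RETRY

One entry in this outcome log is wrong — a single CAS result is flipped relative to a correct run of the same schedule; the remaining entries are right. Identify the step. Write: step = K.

step = 7

Re-executing:
1. LOAD T0 → mem=2 r[T0]=2 [LOAD]
2. LOAD T1 → mem=2 r[T1]=2 [LOAD]
3. CAS T1 → mem=3 r[T1]=2 [OK]
4. LOAD T1 → mem=3 r[T1]=3 [LOAD]
5. CAS T0 → mem=3 r[T0]=2 [RETRY]
6. LOAD T2 → mem=3 r[T2]=3 [LOAD]
7. CAS T1 → mem=4 r[T1]=3 [OK]
8. CAS T2 → mem=4 r[T2]=3 [RETRY]
Mismatch at 7.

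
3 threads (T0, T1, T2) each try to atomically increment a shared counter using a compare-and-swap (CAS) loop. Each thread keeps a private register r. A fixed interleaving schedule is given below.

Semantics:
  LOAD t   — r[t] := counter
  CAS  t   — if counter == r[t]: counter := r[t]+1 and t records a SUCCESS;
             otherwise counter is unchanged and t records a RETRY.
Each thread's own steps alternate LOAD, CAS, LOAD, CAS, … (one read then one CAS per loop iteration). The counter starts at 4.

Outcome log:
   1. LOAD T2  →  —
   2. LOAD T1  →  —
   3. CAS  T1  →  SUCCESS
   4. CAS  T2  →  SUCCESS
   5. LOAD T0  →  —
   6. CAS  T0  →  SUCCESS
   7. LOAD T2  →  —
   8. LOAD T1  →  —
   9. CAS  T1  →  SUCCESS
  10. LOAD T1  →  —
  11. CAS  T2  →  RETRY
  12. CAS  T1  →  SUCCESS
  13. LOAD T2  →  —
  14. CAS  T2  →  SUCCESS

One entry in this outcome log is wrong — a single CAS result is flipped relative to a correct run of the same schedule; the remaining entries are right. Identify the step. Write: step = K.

step = 4

Re-executing:
[1] T2.load  rd  (counter 4, T2.r 4)
[2] T1.load  rd  (counter 4, T1.r 4)
[3] T1.cas  hit  (counter 5, T1.r 4)
[4] T2.cas  miss  (counter 5, T2.r 4)
[5] T0.load  rd  (counter 5, T0.r 5)
[6] T0.cas  hit  (counter 6, T0.r 5)
[7] T2.load  rd  (counter 6, T2.r 6)
[8] T1.load  rd  (counter 6, T1.r 6)
[9] T1.cas  hit  (counter 7, T1.r 6)
[10] T1.load  rd  (counter 7, T1.r 7)
[11] T2.cas  miss  (counter 7, T2.r 6)
[12] T1.cas  hit  (counter 8, T1.r 7)
[13] T2.load  rd  (counter 8, T2.r 8)
[14] T2.cas  hit  (counter 9, T2.r 8)
Mismatch at 4.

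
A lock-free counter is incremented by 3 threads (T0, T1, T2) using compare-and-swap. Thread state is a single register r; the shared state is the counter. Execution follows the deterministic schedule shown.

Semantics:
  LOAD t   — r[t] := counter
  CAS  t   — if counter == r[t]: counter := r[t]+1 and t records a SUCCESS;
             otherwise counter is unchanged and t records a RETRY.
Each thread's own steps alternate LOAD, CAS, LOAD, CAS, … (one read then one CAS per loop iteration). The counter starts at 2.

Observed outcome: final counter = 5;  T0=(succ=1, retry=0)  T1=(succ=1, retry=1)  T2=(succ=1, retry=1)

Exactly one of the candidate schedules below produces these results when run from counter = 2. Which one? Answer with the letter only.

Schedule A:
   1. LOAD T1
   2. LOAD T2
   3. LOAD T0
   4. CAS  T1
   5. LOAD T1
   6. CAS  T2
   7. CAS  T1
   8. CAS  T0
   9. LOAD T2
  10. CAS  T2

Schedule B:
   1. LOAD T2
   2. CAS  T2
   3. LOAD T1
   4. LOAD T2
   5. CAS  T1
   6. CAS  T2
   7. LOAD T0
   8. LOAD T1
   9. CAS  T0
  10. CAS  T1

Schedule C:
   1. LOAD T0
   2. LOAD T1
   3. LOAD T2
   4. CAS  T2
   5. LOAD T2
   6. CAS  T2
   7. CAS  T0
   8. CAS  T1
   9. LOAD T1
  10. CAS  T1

B

Tracing schedule B:
T2 LOAD — after: cnt=2, r=2 — load
T2 CAS — after: cnt=3, r=2 — ok
T1 LOAD — after: cnt=3, r=3 — load
T2 LOAD — after: cnt=3, r=3 — load
T1 CAS — after: cnt=4, r=3 — ok
T2 CAS — after: cnt=4, r=3 — retry
T0 LOAD — after: cnt=4, r=4 — load
T1 LOAD — after: cnt=4, r=4 — load
T0 CAS — after: cnt=5, r=4 — ok
T1 CAS — after: cnt=5, r=4 — retry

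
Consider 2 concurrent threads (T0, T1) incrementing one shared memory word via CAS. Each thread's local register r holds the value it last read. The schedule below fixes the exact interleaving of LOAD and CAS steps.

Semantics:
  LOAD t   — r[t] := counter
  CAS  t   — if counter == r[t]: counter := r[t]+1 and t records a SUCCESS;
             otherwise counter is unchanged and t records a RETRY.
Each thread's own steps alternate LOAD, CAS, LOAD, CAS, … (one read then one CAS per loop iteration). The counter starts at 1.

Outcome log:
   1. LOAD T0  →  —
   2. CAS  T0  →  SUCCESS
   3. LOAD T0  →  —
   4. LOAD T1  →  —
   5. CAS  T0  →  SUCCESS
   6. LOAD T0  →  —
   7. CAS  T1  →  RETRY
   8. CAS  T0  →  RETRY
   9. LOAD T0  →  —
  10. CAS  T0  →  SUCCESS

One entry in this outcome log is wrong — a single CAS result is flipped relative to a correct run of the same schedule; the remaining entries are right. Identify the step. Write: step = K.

Reference trace:
1. LOAD T0 → mem=1 r[T0]=1 [LOAD]
2. CAS T0 → mem=2 r[T0]=1 [OK]
3. LOAD T0 → mem=2 r[T0]=2 [LOAD]
4. LOAD T1 → mem=2 r[T1]=2 [LOAD]
5. CAS T0 → mem=3 r[T0]=2 [OK]
6. LOAD T0 → mem=3 r[T0]=3 [LOAD]
7. CAS T1 → mem=3 r[T1]=2 [RETRY]
8. CAS T0 → mem=4 r[T0]=3 [OK]
9. LOAD T0 → mem=4 r[T0]=4 [LOAD]
10. CAS T0 → mem=5 r[T0]=4 [OK]
Mismatch at 8.

step = 8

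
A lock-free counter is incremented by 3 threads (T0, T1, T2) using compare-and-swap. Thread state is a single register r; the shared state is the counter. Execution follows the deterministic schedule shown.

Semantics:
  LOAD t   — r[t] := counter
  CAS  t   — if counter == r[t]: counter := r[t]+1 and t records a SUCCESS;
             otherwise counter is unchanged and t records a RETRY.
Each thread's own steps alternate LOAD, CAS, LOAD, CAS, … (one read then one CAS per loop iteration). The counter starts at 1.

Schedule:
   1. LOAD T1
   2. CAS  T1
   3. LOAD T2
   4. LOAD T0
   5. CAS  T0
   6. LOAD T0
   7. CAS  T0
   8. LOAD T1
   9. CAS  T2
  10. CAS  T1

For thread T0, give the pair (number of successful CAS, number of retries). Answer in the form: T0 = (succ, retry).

T0 = (2, 0)

#1 T1 reads 1
#2 T1 CAS(1→2) writes; counter now 2
#3 T2 reads 2
#4 T0 reads 2
#5 T0 CAS(2→3) writes; counter now 3
#6 T0 reads 3
#7 T0 CAS(3→4) writes; counter now 4
#8 T1 reads 4
#9 T2 CAS(2→3) fails; counter now 4
#10 T1 CAS(4→5) writes; counter now 5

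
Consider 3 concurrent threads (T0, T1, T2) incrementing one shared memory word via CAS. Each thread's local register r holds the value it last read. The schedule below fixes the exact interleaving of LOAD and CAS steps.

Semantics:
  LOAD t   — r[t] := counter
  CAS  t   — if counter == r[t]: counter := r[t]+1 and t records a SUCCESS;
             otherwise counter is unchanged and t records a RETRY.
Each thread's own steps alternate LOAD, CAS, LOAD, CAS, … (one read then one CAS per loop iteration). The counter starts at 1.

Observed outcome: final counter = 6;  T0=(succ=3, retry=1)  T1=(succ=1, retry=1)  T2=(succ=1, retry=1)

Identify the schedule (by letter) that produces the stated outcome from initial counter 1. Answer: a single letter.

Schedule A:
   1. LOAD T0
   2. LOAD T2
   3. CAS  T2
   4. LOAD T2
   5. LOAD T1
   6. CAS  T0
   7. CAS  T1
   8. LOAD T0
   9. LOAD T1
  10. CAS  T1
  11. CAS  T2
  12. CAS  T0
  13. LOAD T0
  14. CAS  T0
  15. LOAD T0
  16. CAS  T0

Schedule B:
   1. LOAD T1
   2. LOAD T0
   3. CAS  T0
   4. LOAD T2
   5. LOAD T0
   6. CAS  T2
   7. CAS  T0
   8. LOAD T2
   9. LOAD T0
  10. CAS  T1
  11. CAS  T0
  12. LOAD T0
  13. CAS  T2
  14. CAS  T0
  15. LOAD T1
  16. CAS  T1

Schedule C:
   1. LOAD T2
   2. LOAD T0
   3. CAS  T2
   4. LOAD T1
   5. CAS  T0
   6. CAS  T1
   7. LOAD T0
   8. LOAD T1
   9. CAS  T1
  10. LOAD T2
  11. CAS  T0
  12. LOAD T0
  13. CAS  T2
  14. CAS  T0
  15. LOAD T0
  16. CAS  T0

B

Run B:
1. LOAD T1 → mem=1 r[T1]=1 [LOAD]
2. LOAD T0 → mem=1 r[T0]=1 [LOAD]
3. CAS T0 → mem=2 r[T0]=1 [OK]
4. LOAD T2 → mem=2 r[T2]=2 [LOAD]
5. LOAD T0 → mem=2 r[T0]=2 [LOAD]
6. CAS T2 → mem=3 r[T2]=2 [OK]
7. CAS T0 → mem=3 r[T0]=2 [RETRY]
8. LOAD T2 → mem=3 r[T2]=3 [LOAD]
9. LOAD T0 → mem=3 r[T0]=3 [LOAD]
10. CAS T1 → mem=3 r[T1]=1 [RETRY]
11. CAS T0 → mem=4 r[T0]=3 [OK]
12. LOAD T0 → mem=4 r[T0]=4 [LOAD]
13. CAS T2 → mem=4 r[T2]=3 [RETRY]
14. CAS T0 → mem=5 r[T0]=4 [OK]
15. LOAD T1 → mem=5 r[T1]=5 [LOAD]
16. CAS T1 → mem=6 r[T1]=5 [OK]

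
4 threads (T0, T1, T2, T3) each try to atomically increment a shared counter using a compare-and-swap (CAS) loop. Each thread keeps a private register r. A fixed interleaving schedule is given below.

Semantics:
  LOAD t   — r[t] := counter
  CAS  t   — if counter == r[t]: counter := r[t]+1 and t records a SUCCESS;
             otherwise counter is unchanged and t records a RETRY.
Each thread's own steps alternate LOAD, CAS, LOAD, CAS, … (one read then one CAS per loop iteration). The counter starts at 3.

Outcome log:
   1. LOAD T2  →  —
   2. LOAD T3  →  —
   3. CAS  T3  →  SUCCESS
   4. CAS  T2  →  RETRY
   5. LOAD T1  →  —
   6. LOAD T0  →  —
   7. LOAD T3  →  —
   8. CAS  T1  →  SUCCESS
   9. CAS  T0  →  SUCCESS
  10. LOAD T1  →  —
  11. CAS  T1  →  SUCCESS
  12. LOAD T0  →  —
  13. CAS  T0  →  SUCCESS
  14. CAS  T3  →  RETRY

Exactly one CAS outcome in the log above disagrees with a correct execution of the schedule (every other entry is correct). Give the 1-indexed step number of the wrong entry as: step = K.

step = 9

Correct run:
#1 T2 reads 3
#2 T3 reads 3
#3 T3 CAS(3→4) writes; counter now 4
#4 T2 CAS(3→4) fails; counter now 4
#5 T1 reads 4
#6 T0 reads 4
#7 T3 reads 4
#8 T1 CAS(4→5) writes; counter now 5
#9 T0 CAS(4→5) fails; counter now 5
#10 T1 reads 5
#11 T1 CAS(5→6) writes; counter now 6
#12 T0 reads 6
#13 T0 CAS(6→7) writes; counter now 7
#14 T3 CAS(4→5) fails; counter now 7
Mismatch at 9.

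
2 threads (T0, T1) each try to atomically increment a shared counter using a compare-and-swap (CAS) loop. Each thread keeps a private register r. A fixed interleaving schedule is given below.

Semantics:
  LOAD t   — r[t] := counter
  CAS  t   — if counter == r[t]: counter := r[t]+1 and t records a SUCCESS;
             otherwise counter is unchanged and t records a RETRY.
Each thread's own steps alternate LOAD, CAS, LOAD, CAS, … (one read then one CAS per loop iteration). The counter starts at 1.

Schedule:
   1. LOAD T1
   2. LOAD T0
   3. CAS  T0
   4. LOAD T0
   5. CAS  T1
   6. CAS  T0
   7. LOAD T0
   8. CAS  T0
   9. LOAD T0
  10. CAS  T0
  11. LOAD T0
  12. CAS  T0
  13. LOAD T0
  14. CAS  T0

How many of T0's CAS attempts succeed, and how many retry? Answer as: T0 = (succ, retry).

T0 = (6, 0)

step 1: T1 LOAD ⇒ load; ctr=1 reg=1
step 2: T0 LOAD ⇒ load; ctr=1 reg=1
step 3: T0 CAS ⇒ ok; ctr=2 reg=1
step 4: T0 LOAD ⇒ load; ctr=2 reg=2
step 5: T1 CAS ⇒ retry; ctr=2 reg=1
step 6: T0 CAS ⇒ ok; ctr=3 reg=2
step 7: T0 LOAD ⇒ load; ctr=3 reg=3
step 8: T0 CAS ⇒ ok; ctr=4 reg=3
step 9: T0 LOAD ⇒ load; ctr=4 reg=4
step 10: T0 CAS ⇒ ok; ctr=5 reg=4
step 11: T0 LOAD ⇒ load; ctr=5 reg=5
step 12: T0 CAS ⇒ ok; ctr=6 reg=5
step 13: T0 LOAD ⇒ load; ctr=6 reg=6
step 14: T0 CAS ⇒ ok; ctr=7 reg=6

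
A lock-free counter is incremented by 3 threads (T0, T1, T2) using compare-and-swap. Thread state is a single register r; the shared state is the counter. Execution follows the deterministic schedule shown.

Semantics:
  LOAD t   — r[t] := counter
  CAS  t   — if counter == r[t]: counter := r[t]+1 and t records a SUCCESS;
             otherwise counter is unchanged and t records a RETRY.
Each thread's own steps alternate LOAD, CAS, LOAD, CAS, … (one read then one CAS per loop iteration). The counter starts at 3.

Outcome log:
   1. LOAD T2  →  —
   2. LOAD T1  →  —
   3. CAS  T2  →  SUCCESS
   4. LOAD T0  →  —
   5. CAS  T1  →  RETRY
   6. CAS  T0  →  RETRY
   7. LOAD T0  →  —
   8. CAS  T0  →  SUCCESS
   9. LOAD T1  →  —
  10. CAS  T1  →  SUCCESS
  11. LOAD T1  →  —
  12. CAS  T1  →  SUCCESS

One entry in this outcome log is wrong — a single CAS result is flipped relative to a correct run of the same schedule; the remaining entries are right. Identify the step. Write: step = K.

step = 6

Reference trace:
#1 T2 reads 3
#2 T1 reads 3
#3 T2 CAS(3→4) writes; counter now 4
#4 T0 reads 4
#5 T1 CAS(3→4) fails; counter now 4
#6 T0 CAS(4→5) writes; counter now 5
#7 T0 reads 5
#8 T0 CAS(5→6) writes; counter now 6
#9 T1 reads 6
#10 T1 CAS(6→7) writes; counter now 7
#11 T1 reads 7
#12 T1 CAS(7→8) writes; counter now 8
Flip is step 6.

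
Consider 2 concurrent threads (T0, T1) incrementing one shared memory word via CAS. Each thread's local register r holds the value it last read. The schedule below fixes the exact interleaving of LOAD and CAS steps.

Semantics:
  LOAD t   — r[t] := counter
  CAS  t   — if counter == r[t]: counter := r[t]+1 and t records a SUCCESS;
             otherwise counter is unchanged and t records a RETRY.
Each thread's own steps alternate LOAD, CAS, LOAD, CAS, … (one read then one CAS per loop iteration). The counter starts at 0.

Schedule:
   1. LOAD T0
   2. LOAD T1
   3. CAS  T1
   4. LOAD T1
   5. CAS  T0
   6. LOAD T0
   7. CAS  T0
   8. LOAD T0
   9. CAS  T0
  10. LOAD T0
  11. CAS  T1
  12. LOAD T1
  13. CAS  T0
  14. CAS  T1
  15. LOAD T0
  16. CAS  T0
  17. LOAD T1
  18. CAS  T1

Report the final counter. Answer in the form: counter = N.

counter = 6

#1 T0 reads 0
#2 T1 reads 0
#3 T1 CAS(0→1) writes; counter now 1
#4 T1 reads 1
#5 T0 CAS(0→1) fails; counter now 1
#6 T0 reads 1
#7 T0 CAS(1→2) writes; counter now 2
#8 T0 reads 2
#9 T0 CAS(2→3) writes; counter now 3
#10 T0 reads 3
#11 T1 CAS(1→2) fails; counter now 3
#12 T1 reads 3
#13 T0 CAS(3→4) writes; counter now 4
#14 T1 CAS(3→4) fails; counter now 4
#15 T0 reads 4
#16 T0 CAS(4→5) writes; counter now 5
#17 T1 reads 5
#18 T1 CAS(5→6) writes; counter now 6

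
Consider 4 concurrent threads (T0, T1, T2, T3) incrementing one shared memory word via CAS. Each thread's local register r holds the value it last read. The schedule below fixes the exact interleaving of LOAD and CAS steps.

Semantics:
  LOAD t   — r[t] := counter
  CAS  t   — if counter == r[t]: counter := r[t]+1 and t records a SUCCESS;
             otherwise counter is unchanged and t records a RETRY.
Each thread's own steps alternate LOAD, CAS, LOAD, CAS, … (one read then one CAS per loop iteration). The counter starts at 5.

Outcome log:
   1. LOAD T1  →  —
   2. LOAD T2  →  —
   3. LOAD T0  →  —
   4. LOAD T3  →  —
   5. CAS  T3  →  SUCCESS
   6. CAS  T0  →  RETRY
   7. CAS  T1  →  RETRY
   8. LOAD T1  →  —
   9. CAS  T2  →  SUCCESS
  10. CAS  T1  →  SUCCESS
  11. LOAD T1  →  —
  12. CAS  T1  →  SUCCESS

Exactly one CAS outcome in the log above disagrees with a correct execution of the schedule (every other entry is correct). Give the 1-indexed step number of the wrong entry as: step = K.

step = 9

Correct run:
T1 LOAD — after: cnt=5, r=5 — load
T2 LOAD — after: cnt=5, r=5 — load
T0 LOAD — after: cnt=5, r=5 — load
T3 LOAD — after: cnt=5, r=5 — load
T3 CAS — after: cnt=6, r=5 — ok
T0 CAS — after: cnt=6, r=5 — retry
T1 CAS — after: cnt=6, r=5 — retry
T1 LOAD — after: cnt=6, r=6 — load
T2 CAS — after: cnt=6, r=5 — retry
T1 CAS — after: cnt=7, r=6 — ok
T1 LOAD — after: cnt=7, r=7 — load
T1 CAS — after: cnt=8, r=7 — ok
Mismatch at 9.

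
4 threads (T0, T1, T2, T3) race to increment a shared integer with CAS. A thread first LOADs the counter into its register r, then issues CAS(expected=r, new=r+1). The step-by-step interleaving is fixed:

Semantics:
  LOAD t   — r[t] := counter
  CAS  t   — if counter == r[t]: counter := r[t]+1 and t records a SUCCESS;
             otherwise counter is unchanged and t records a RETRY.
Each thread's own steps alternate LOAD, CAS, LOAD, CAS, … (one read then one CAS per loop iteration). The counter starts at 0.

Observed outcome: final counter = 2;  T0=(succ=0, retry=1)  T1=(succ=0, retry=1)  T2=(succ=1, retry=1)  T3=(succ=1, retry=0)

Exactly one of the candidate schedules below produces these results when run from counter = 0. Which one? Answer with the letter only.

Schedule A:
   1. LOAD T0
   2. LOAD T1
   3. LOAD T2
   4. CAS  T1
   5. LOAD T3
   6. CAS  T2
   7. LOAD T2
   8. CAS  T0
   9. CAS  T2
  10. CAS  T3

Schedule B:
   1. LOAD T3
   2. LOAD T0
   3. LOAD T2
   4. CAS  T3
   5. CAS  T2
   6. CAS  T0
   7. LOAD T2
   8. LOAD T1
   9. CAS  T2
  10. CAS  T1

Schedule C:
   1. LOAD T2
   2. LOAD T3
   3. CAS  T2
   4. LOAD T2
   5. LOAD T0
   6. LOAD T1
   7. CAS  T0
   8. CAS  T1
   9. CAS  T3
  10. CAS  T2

B

Simulating candidate B:
#1 T3 reads 0
#2 T0 reads 0
#3 T2 reads 0
#4 T3 CAS(0→1) writes; counter now 1
#5 T2 CAS(0→1) fails; counter now 1
#6 T0 CAS(0→1) fails; counter now 1
#7 T2 reads 1
#8 T1 reads 1
#9 T2 CAS(1→2) writes; counter now 2
#10 T1 CAS(1→2) fails; counter now 2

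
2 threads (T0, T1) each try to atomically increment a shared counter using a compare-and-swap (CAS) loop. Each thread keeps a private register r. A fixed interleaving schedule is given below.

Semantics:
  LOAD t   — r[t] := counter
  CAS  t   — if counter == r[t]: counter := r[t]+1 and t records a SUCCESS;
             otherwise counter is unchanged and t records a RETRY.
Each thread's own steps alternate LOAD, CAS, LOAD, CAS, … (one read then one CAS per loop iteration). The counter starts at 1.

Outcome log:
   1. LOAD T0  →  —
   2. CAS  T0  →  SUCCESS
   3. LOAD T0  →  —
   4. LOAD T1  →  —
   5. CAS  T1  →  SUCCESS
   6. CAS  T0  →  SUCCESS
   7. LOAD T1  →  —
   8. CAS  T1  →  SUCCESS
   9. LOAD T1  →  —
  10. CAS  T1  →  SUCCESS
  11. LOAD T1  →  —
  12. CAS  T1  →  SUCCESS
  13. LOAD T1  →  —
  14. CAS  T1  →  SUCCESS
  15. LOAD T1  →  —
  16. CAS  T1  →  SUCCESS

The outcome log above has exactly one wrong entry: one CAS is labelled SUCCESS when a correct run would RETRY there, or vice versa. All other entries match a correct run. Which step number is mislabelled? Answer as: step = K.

Correct run:
[1] T0.load  rd  (counter 1, T0.r 1)
[2] T0.cas  hit  (counter 2, T0.r 1)
[3] T0.load  rd  (counter 2, T0.r 2)
[4] T1.load  rd  (counter 2, T1.r 2)
[5] T1.cas  hit  (counter 3, T1.r 2)
[6] T0.cas  miss  (counter 3, T0.r 2)
[7] T1.load  rd  (counter 3, T1.r 3)
[8] T1.cas  hit  (counter 4, T1.r 3)
[9] T1.load  rd  (counter 4, T1.r 4)
[10] T1.cas  hit  (counter 5, T1.r 4)
[11] T1.load  rd  (counter 5, T1.r 5)
[12] T1.cas  hit  (counter 6, T1.r 5)
[13] T1.load  rd  (counter 6, T1.r 6)
[14] T1.cas  hit  (counter 7, T1.r 6)
[15] T1.load  rd  (counter 7, T1.r 7)
[16] T1.cas  hit  (counter 8, T1.r 7)
Log disagrees first at step 6.

step = 6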